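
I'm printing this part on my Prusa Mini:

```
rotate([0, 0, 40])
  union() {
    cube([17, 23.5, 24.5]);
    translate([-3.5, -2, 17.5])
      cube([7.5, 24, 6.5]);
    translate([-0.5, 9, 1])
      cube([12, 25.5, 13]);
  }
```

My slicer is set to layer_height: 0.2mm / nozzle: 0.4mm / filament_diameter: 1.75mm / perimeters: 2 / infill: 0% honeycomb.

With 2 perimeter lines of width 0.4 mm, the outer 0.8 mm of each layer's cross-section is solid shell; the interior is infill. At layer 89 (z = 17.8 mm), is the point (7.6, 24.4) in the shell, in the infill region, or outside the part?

outside

At z = 17.8 mm: the cube is present — its section is the full 17×23.5 rectangle; the cube at (-3.5, -2) (footprint 7.5×24) is included at this height; the cube at (-0.5, 9) is absent (z outside [1, 14]); Merging all regions: the regions partially overlap (shared area 88.00 mm²), so overlapping operands fuse into one piece — 1 connected region; (rotated 40° about Z; rotation is an isometry so areas/perimeters/island counts are preserved). Overall, the cross-section is a single solid region. Undo the 40° rotation: the query point maps to (21.506, 13.806) in the un-rotated model frame. The nearest boundary edge runs (17.00, 23.50)→(17.00, 0.00); distance from the point to it = 4.51 mm. The point is not inside any of the regions above, so it lies outside the cross-section (4.51 mm from the nearest boundary).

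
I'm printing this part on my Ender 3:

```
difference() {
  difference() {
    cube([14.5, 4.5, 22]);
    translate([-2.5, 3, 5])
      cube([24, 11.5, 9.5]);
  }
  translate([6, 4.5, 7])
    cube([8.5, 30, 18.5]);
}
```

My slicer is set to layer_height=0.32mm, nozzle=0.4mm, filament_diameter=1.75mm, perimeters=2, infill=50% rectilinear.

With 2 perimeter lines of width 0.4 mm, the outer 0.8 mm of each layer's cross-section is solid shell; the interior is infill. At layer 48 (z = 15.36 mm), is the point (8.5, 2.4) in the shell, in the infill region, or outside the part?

At z = 15.36 mm: the cube is present — its section is the full 14.5×4.5 rectangle; the cube at (-2.5, 3) does not reach this height (z outside [5, 14.5]); Taking the first minus the rest: none of the subtracted shapes is present at this height, so the 14.5×4.5 cube is unchanged — 1 connected region; the cube at (6, 4.5) is present — its section is the full 8.5×30 rectangle; After the difference (first − rest): starting from that combined region, the 8.5×30 cube at (6, 4.5) misses the remaining region (no effect) — 1 connected region. Overall, the cross-section is a single solid region. The nearest boundary edge runs (6.00, 4.50)→(14.50, 4.50); distance from the point to it = 2.10 mm. The point is inside the cross-section and 2.10 mm from the nearest boundary — more than the 0.8 mm shell width (2 × 0.4), so it's in the infill interior.

infill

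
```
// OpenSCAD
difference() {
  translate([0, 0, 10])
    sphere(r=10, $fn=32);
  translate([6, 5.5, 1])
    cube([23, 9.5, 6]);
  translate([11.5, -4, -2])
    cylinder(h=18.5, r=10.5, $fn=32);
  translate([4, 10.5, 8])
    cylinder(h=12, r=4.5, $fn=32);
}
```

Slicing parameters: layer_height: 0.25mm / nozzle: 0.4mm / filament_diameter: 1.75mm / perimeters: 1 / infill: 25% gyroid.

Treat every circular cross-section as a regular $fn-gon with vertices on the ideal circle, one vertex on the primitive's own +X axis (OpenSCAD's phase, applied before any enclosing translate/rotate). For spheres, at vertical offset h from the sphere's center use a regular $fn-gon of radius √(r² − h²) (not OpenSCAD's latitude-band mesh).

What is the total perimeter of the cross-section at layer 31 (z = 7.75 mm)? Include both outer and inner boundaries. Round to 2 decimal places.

60.50 mm

At z = 7.75 mm: the r=10 sphere slices to a regular 32-gon of circumradius 9.744 (√(r²−h²) with h=2.25 from center) (perimeter = 2·32·9.744·sin(180°/32) = 61.12 mm); the cube at (6, 5.5) does not reach this height (z outside [1, 7]); the r=10.5 cylinder at (11.5, -4) gives a regular 32-gon of circumradius 10.5 (constant along its height) (perimeter = 2·32·10.500·sin(180°/32) = 65.87 mm); the cylinder at (4, 10.5) is absent (z outside [8, 20]); Subtracting the remaining from the first: starting from the r=10 sphere, the r=10.5 cylinder at (11.5, -4) partially overlaps it — only the 89.84 mm² overlap (of its 344.14 mm²) is removed, clipping the outline — boundary = 60.50 mm. Overall, the cross-section is a single solid region. Total boundary length (outer) = 60.50 mm.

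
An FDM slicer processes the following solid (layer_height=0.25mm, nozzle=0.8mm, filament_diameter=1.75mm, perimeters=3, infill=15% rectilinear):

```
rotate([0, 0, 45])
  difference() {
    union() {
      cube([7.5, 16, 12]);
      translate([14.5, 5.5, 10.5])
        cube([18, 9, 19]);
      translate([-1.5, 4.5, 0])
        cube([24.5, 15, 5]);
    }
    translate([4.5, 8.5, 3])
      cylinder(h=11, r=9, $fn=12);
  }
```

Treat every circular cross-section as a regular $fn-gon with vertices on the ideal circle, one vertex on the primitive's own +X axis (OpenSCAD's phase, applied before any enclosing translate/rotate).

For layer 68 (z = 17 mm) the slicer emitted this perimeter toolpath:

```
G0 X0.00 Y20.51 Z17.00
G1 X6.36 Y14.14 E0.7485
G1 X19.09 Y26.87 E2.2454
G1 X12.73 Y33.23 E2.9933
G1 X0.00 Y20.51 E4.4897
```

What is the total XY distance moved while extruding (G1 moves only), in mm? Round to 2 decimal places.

53.99 mm

Sum the Euclidean lengths of each G1 segment: total = 53.99 mm.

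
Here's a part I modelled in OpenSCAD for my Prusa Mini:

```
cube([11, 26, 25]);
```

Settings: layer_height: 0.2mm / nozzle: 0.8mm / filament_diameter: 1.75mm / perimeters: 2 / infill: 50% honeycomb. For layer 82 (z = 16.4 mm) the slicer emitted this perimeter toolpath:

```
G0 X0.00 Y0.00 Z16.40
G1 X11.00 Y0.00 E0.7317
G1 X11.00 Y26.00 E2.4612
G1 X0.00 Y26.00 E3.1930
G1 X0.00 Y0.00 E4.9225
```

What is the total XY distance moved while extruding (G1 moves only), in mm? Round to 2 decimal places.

Sum the Euclidean lengths of each G1 segment: total = 74.00 mm.

74.00 mm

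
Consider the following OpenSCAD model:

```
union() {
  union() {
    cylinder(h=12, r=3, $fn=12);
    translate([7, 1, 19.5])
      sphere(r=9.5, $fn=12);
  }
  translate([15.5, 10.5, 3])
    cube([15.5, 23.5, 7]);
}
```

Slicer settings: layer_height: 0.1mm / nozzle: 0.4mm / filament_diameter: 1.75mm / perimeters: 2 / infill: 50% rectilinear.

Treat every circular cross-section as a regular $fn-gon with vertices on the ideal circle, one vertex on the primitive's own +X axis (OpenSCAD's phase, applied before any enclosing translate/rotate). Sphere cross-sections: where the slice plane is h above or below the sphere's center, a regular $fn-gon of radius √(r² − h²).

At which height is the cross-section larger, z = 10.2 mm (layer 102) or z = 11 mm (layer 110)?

Layer 102 (z = 10.2): the r=3 cylinder gives a regular 12-gon of circumradius 3 (constant along its height) (area = (12/2)·3.000²·sin(360°/12) = 27.00 mm²); the r=9.5 sphere at (7, 1) contributes a regular 12-gon of circumradius √(9.5²−9.3²) = 1.939 (area = (12/2)·1.939²·sin(360°/12) = 11.28 mm²); Merging all regions: the 2 present regions are separate (no shared area or edge), so areas and boundary lengths simply add and each stays a separate island — area = 38.28 mm²; the cube at (15.5, 10.5) does not reach this height (z outside [3, 10]); Combining (union): only that combined region is present, so the union is just that shape — area = 38.28 mm². So its area = 38.28 mm². Layer 110 (z = 11): the r=3 cylinder gives a regular 12-gon of circumradius 3 (constant along its height) (area = (12/2)·3.000²·sin(360°/12) = 27.00 mm²); the r=9.5 sphere at (7, 1) slices to a regular 12-gon of circumradius 4.243 (√(r²−h²) with h=8.5 from center) (area = (12/2)·4.243²·sin(360°/12) = 54.00 mm²); Merging all regions: the 2 present regions are separate (no shared area or edge), so areas and boundary lengths simply add and each stays a separate island — area = 81.00 mm²; the cube at (15.5, 10.5) is absent (z outside [3, 10]); Merging all regions: only the result so far is present, so the union is just that shape — area = 81.00 mm². So its area = 81.00 mm². Layer 110 is larger (81.00 vs 38.28 mm²).

layer 110 (z = 11 mm)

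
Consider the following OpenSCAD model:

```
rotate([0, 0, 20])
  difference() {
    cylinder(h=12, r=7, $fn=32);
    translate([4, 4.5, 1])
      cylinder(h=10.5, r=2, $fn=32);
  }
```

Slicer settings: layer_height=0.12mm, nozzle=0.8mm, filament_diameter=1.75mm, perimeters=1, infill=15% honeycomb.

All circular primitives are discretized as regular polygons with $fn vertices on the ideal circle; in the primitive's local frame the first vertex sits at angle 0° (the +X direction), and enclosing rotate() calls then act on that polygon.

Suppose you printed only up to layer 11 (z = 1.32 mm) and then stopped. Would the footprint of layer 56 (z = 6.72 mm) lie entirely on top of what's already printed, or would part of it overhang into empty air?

Compare the two slices. At z = 1.32: the r=7 cylinder contributes a regular 32-gon of circumradius 7 (area = (32/2)·7.000²·sin(360°/32) = 152.95 mm²); the r=2 cylinder at (4, 4.5) gives a regular 32-gon of circumradius 2 (constant along its height) (area = (32/2)·2.000²·sin(360°/32) = 12.49 mm²); After the difference (first − rest): starting from the r=7 cylinder (152.95 mm²), the r=2 cylinder at (4, 4.5) partially overlaps it — only the 9.62 mm² overlap (of its 12.49 mm²) is removed, clipping the outline — area = 143.33 mm²; (rotated 20° about Z; rotation is an isometry so areas/perimeters/island counts are preserved). At z = 6.72: the cylinder: section is a regular 32-gon, circumradius r=7 (area = (32/2)·7.000²·sin(360°/32) = 152.95 mm²); the r=2 cylinder at (4, 4.5) gives a regular 32-gon of circumradius 2 (constant along its height) (area = (32/2)·2.000²·sin(360°/32) = 12.49 mm²); After the difference (first − rest): starting from the r=7 cylinder (152.95 mm²), the r=2 cylinder at (4, 4.5) partially overlaps it — only the 9.62 mm² overlap (of its 12.49 mm²) is removed, clipping the outline — area = 143.33 mm²; (rotated 20° about Z; rotation is an isometry so areas/perimeters/island counts are preserved). Checking containment: the cross-section at z = 6.72 is a subset of the cross-section at z = 1.32.

entirely on top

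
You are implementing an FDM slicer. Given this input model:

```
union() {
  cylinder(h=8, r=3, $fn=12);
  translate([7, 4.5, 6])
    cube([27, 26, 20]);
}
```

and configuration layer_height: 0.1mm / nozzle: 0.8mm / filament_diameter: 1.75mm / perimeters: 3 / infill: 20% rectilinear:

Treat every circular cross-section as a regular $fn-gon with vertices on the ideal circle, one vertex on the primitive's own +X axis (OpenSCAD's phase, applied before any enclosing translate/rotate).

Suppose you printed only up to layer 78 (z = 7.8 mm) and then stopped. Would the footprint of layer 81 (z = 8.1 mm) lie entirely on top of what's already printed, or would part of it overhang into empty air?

entirely on top

Compare the two slices. At z = 7.8: the r=3 cylinder contributes a regular 12-gon of circumradius 3 (area = (12/2)·3.000²·sin(360°/12) = 27.00 mm²); the 27×26 cube at (7, 4.5) contributes its full rectangle (area 702.00 mm²); Combining (union): the 2 present regions are separate (no shared area or edge), so areas and boundary lengths simply add and each stays a separate island — area = 729.00 mm². At z = 8.1: the cylinder does not reach this height (z outside [0, 8]); the cube at (7, 4.5) (footprint 27×26) is included at this height (area 702.00 mm²); Taking the union: only the 27×26 cube at (7, 4.5) is present, so the union is just that shape — area = 702.00 mm². Checking containment: the cross-section at z = 8.1 is a subset of the cross-section at z = 7.8.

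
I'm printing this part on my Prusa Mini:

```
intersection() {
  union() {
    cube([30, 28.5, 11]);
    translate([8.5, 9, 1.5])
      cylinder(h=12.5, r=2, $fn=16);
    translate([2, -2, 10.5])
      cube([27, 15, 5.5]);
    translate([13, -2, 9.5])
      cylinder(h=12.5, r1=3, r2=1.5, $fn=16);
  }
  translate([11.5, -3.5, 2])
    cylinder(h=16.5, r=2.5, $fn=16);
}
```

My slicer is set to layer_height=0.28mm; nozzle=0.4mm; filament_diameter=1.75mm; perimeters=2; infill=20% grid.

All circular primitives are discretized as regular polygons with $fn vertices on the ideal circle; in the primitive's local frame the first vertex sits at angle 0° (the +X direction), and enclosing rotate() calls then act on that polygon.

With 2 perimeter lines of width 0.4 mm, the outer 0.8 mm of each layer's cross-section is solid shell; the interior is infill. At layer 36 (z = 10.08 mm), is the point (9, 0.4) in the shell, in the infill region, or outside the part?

At z = 10.08 mm: the 30×28.5 cube contributes its full rectangle; the r=2 cylinder at (8.5, 9) gives a regular 16-gon of circumradius 2 (constant along its height); the cube at (2, -2) is not intersected at this z (z outside [10.5, 16]); the cone at (13, -2) (r1=3→r2=1.5) has section circumradius 2.930 here — a regular 16-gon; Taking the union: the regions partially overlap (shared area 14.83 mm²), so overlapping operands fuse into one piece — 1 connected region; the r=2.5 cylinder at (11.5, -3.5) gives a regular 16-gon of circumradius 2.5 (constant along its height); Keeping only the common overlap: the r=2.5 cylinder at (11.5, -3.5) partially overlaps that combined region; clipping to the common part keeps 11.40 mm² — 1 connected region. Overall, the cross-section is a single solid region. The nearest boundary edge runs (10.18, -1.43)→(10.54, -1.19); distance from the point to it = 2.18 mm. The point is not inside any of the regions above, so it lies outside the cross-section (2.18 mm from the nearest boundary).

outside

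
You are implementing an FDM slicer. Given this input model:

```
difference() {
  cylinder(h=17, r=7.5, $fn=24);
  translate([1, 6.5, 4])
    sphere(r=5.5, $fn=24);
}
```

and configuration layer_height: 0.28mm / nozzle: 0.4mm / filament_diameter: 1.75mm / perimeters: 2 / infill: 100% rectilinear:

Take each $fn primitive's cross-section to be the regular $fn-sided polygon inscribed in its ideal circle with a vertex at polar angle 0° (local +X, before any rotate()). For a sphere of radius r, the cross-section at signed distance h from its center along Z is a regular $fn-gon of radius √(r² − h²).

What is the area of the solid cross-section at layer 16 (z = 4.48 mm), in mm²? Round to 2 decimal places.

126.28 mm²

At z = 4.48 mm: the r=7.5 cylinder gives a regular 24-gon of circumradius 7.5 (constant along its height) (area = (24/2)·7.500²·sin(360°/24) = 174.70 mm²); the r=5.5 sphere at (1, 6.5) contributes a regular 24-gon of circumradius √(5.5²−0.48²) = 5.479 (area = (24/2)·5.479²·sin(360°/24) = 93.24 mm²); Taking the first minus the rest: starting from the r=7.5 cylinder (174.70 mm²), the r=5.5 sphere at (1, 6.5) partially overlaps it — only the 48.42 mm² overlap (of its 93.24 mm²) is removed, clipping the outline — area = 126.28 mm². Overall, the cross-section is a single solid region. Net area = 126.28 mm².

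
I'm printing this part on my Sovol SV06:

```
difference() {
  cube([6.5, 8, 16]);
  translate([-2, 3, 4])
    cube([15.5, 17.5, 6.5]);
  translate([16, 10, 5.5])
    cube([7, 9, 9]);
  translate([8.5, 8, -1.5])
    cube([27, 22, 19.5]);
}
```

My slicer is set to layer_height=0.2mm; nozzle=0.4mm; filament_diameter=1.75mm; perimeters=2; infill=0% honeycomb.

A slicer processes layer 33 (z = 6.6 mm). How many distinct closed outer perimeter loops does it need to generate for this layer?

1

At z = 6.6 mm: the cube is present — its section is the full 6.5×8 rectangle; the 15.5×17.5 cube at (-2, 3) contributes its full rectangle; the cube at (16, 10) (footprint 7×9) is included at this height; the cube at (8.5, 8) (footprint 27×22) is included at this height; Subtracting the remaining from the first: starting from the 6.5×8 cube, the 15.5×17.5 cube at (-2, 3) partially overlaps it — only the 32.50 mm² overlap (of its 271.25 mm²) is removed, clipping the outline; the 7×9 cube at (16, 10) misses the remaining region (no effect); the 27×22 cube at (8.5, 8) misses the remaining region (no effect) — 1 connected region. The result has 1 disconnected region.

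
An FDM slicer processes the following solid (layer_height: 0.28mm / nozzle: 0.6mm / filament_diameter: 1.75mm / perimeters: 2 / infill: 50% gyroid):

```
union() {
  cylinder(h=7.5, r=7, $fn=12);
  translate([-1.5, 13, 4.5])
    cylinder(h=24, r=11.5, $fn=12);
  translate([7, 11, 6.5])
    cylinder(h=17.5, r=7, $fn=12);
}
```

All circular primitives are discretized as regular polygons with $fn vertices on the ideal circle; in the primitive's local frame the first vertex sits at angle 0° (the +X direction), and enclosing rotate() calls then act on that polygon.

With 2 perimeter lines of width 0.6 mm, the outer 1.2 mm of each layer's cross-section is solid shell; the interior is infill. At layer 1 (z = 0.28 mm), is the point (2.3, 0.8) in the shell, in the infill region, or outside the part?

infill

At z = 0.28 mm: the r=7 cylinder contributes a regular 12-gon of circumradius 7; the cylinder at (-1.5, 13) does not reach this height (z outside [4.5, 28.5]); the cylinder at (7, 11) does not reach this height (z outside [6.5, 24]); Merging all regions: only the r=7 cylinder is present, so the union is just that shape — 1 connected region. Overall, the cross-section is a single solid region. The nearest boundary edge runs (7.00, 0.00)→(6.06, 3.50); distance from the point to it = 4.33 mm. The point is inside the cross-section and 4.33 mm from the nearest boundary — more than the 1.2 mm shell width (2 × 0.6), so it's in the infill interior.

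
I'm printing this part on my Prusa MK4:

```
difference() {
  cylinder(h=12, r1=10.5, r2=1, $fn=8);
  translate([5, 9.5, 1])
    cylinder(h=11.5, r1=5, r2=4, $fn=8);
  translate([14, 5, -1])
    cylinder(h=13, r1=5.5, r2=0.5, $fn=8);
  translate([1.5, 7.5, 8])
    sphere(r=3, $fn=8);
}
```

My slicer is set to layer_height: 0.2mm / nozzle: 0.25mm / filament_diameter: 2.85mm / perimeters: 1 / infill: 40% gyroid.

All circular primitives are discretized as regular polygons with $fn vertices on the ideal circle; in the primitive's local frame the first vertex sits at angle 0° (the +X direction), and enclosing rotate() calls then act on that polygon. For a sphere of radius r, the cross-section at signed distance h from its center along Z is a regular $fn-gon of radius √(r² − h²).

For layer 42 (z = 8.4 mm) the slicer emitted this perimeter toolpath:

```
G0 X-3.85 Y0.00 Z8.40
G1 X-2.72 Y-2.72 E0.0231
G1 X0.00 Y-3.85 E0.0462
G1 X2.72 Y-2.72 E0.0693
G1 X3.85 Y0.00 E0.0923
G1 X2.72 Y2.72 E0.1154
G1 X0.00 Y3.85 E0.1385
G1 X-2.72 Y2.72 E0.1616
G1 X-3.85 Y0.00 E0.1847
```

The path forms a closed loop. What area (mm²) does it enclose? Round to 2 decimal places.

Apply the shoelace formula to the sequence of (X, Y) vertices; enclosed area = 41.89 mm².

41.89 mm²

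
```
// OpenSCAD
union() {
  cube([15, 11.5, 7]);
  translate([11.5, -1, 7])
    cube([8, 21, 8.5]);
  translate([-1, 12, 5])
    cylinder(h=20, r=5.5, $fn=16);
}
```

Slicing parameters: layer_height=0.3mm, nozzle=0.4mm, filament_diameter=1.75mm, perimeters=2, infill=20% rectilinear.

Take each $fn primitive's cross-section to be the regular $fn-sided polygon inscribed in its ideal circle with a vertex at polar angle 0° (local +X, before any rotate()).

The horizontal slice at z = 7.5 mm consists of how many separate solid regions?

2

At z = 7.5 mm: the cube is absent (z outside [0, 7]); the 8×21 cube at (11.5, -1) contributes its full rectangle; the cylinder at (-1, 12): section is a regular 16-gon, circumradius r=5.5; Combining (union): the 2 present regions are separate (no shared area or edge), so areas and boundary lengths simply add and each stays a separate island — 2 connected regions. The result has 2 disconnected regions.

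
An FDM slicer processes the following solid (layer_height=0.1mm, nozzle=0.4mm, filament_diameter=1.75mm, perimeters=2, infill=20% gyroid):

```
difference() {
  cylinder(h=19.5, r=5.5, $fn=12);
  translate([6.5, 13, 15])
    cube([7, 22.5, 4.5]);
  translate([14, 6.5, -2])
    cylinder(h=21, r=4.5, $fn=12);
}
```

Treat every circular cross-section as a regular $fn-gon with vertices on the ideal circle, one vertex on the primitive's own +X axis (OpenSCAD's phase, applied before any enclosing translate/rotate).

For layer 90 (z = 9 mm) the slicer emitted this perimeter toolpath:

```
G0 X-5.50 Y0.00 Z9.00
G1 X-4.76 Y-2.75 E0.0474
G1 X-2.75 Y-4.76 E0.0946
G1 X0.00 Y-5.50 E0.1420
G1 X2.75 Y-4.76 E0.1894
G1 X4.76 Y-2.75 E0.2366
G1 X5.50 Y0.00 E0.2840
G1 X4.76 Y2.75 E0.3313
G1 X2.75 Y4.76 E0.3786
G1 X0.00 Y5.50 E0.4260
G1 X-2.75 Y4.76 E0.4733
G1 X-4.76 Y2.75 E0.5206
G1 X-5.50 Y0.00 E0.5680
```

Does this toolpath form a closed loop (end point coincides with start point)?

Start point (G0): (-5.50, 0.00). End point (last G1): the path returns to the start — closed.

yes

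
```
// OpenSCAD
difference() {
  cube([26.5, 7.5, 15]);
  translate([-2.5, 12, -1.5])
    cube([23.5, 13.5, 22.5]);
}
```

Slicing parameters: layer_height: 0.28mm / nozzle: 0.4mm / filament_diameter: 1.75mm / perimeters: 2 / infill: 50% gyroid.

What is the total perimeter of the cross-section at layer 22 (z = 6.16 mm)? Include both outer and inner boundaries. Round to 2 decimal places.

At z = 6.16 mm: the cube is present — its section is the full 26.5×7.5 rectangle (perimeter 68.00 mm); the cube at (-2.5, 12) is present — its section is the full 23.5×13.5 rectangle (perimeter 74.00 mm); After the difference (first − rest): starting from the 26.5×7.5 cube, the 23.5×13.5 cube at (-2.5, 12) misses the remaining region (no effect) — boundary = 68.00 mm. Overall, the cross-section is a single solid region. Total boundary length (outer) = 68.00 mm.

68.00 mm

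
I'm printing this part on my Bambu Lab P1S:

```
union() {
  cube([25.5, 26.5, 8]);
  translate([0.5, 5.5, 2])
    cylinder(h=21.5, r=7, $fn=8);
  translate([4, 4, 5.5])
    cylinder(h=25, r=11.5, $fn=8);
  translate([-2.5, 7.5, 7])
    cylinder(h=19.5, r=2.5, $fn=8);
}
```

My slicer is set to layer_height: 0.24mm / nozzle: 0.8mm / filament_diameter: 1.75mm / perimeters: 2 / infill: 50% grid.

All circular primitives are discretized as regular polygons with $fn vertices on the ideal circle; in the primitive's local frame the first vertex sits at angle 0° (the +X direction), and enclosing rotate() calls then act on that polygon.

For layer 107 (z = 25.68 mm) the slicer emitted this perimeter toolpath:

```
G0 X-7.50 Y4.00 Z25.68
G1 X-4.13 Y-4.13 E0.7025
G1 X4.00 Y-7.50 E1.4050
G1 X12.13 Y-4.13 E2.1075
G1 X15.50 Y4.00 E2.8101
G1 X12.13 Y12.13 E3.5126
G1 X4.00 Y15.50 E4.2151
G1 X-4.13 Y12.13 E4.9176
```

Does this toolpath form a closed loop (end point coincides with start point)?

Start point (G0): (-7.50, 4.00). End point (last G1): the path does not return to the start — open.

no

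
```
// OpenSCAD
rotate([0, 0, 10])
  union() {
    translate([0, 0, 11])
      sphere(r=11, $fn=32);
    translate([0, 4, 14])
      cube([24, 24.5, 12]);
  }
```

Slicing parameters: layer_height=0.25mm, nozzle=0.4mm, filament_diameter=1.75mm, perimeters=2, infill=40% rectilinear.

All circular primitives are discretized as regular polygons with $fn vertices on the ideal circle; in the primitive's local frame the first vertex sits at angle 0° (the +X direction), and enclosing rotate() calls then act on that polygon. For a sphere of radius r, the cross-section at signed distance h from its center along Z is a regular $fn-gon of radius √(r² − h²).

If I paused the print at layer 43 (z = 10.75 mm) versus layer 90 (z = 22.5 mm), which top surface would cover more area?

Layer 43 (z = 10.75): the r=11 sphere contributes a regular 32-gon of circumradius √(11²−0.25²) = 10.997 (area = (32/2)·10.997²·sin(360°/32) = 377.50 mm²); the cube at (0, 4) is not intersected at this z (z outside [14, 26]); Taking the union: only the r=11 sphere is present, so the union is just that shape — area = 377.50 mm²; (whole slice rotated 10° about Z — lengths, areas and connectivity unchanged). So its area = 377.50 mm². Layer 90 (z = 22.5): the sphere is not intersected at this z (|z−center|=11.500 > r=11); the cube at (0, 4) (footprint 24×24.5) is included at this height (area 588.00 mm²); Combining (union): only the 24×24.5 cube at (0, 4) is present, so the union is just that shape — area = 588.00 mm²; (whole slice rotated 10° about Z — lengths, areas and connectivity unchanged). So its area = 588.00 mm². Layer 90 is larger (588.00 vs 377.50 mm²).

layer 90 (z = 22.5 mm)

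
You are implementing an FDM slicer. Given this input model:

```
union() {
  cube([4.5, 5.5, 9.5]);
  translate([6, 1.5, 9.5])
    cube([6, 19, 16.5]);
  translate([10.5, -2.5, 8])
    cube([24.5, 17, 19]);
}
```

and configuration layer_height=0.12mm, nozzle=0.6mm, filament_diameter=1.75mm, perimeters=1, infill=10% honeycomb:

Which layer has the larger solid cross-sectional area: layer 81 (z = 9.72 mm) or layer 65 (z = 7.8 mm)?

layer 81 (z = 9.72 mm)

Layer 81 (z = 9.72): the cube is absent (z outside [0, 9.5]); the cube at (6, 1.5) (footprint 6×19) is included at this height (area 114.00 mm²); the cube at (10.5, -2.5) is present — its section is the full 24.5×17 rectangle (area 416.50 mm²); Combining (union): the regions partially overlap — summed areas 530.50 mm² minus the doubly-counted overlap 19.50 mm² gives 511.00 mm² — area = 511.00 mm². So its area = 511.00 mm². Layer 65 (z = 7.8): the cube is present — its section is the full 4.5×5.5 rectangle (area 24.75 mm²); the cube at (6, 1.5) is absent (z outside [9.5, 26]); the cube at (10.5, -2.5) is absent (z outside [8, 27]); Taking the union: only the 4.5×5.5 cube is present, so the union is just that shape — area = 24.75 mm². So its area = 24.75 mm². Layer 81 is larger (511.00 vs 24.75 mm²).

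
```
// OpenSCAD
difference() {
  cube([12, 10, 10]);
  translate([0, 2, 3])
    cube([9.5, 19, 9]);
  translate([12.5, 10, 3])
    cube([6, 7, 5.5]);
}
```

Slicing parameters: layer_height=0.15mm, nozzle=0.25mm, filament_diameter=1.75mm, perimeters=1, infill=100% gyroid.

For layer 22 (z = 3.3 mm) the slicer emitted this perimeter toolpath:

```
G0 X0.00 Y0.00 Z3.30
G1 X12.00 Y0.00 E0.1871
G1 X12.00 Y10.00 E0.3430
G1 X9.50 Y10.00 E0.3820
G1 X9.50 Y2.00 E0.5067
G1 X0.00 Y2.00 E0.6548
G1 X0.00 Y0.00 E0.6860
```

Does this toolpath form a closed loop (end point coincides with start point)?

yes

Start point (G0): (0.00, 0.00). End point (last G1): the path returns to the start — closed.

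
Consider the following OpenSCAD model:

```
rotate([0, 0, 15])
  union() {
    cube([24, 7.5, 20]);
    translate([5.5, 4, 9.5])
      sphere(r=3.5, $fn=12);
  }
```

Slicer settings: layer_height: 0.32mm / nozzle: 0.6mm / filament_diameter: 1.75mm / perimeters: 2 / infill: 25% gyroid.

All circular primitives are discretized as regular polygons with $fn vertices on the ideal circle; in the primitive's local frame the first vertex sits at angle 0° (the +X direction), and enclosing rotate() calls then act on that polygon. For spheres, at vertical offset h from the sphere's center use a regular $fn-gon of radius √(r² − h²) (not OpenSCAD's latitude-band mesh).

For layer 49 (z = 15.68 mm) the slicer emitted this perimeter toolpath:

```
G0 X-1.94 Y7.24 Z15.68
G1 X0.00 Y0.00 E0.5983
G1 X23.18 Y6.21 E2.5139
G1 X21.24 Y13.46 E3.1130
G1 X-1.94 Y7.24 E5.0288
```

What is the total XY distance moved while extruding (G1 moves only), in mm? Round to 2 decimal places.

63.00 mm

Sum the Euclidean lengths of each G1 segment: total = 63.00 mm.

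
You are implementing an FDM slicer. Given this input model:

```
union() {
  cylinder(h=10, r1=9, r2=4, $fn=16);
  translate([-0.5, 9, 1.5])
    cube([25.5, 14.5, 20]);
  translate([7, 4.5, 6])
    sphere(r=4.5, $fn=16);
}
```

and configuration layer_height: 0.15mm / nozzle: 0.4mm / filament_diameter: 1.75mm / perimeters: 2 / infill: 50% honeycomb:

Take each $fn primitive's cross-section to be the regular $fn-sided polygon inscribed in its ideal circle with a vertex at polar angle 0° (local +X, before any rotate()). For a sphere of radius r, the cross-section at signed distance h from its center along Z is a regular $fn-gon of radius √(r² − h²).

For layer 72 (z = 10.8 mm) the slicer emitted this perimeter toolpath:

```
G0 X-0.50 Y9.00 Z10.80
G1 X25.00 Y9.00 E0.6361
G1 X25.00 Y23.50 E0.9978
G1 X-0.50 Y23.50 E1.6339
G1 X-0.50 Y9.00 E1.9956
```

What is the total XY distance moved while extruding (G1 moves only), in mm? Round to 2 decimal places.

Sum the Euclidean lengths of each G1 segment: total = 80.00 mm.

80.00 mm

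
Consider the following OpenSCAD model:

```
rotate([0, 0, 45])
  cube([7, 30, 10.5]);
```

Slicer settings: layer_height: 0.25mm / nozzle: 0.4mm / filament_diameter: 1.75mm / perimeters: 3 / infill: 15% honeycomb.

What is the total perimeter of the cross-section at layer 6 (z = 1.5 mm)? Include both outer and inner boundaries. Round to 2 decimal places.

74.00 mm

At z = 1.5 mm: the cube (footprint 7×30) is included at this height (perimeter 74.00 mm); (whole slice rotated 45° about Z — lengths, areas and connectivity unchanged). Overall, the cross-section is a single solid region. Total boundary length (outer) = 74.00 mm.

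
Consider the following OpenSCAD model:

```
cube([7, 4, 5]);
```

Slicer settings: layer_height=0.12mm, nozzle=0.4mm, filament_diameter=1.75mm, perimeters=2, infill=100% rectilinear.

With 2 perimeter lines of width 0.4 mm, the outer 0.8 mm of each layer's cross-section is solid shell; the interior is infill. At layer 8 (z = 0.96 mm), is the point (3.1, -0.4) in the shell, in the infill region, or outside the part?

outside

At z = 0.96 mm: the cube is present — its section is the full 7×4 rectangle. Overall, the cross-section is a single solid region. The nearest boundary edge runs (0.00, 0.00)→(7.00, 0.00); distance from the point to it = 0.40 mm. The point is not inside any of the regions above, so it lies outside the cross-section (0.40 mm from the nearest boundary).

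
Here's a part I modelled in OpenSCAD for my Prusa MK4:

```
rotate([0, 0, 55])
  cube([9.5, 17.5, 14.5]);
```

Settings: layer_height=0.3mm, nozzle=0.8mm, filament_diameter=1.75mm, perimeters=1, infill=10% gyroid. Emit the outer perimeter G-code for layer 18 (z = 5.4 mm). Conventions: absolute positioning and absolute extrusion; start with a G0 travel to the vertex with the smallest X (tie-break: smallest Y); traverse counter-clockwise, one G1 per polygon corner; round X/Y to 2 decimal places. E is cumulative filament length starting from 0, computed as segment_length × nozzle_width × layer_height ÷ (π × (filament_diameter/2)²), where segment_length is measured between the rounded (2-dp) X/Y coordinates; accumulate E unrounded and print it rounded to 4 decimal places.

G0 X-14.34 Y10.04 Z5.40
G1 X0.00 Y0.00 E1.7467
G1 X5.45 Y7.78 E2.6945
G1 X-8.89 Y17.82 E4.4412
G1 X-14.34 Y10.04 E5.3890

At z = 5.4 mm: the cube is present — its section is the full 9.5×17.5 rectangle; (rotated 55° about Z; rotation is an isometry so areas/perimeters/island counts are preserved). The outline is a single polygon with 4 vertices. Extrusion per mm of travel: 0.8 × 0.3 / (π × 0.875²) = 0.099780. Accumulating E over each segment gives final E = 5.3890.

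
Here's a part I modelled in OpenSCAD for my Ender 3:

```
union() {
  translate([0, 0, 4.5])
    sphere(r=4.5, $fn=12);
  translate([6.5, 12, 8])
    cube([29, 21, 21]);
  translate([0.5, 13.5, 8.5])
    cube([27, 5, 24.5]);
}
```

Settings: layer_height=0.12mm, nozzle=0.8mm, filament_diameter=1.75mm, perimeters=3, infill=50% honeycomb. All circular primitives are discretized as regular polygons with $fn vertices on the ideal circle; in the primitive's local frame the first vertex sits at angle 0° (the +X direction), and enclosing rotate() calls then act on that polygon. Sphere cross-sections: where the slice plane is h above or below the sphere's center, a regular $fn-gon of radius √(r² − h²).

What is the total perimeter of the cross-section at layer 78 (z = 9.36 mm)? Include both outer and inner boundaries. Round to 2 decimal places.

At z = 9.36 mm: the sphere does not reach this height (|z−center|=4.860 > r=4.5); the 29×21 cube at (6.5, 12) contributes its full rectangle (perimeter 100.00 mm); the cube at (0.5, 13.5) is present — its section is the full 27×5 rectangle (perimeter 64.00 mm); Merging all regions: the regions partially overlap (shared area 105.00 mm²), so the edge portions inside another operand are dropped and the merged outline is re-measured after clipping — boundary = 112.00 mm. Overall, the cross-section is a single solid region. Total boundary length (outer) = 112.00 mm.

112.00 mm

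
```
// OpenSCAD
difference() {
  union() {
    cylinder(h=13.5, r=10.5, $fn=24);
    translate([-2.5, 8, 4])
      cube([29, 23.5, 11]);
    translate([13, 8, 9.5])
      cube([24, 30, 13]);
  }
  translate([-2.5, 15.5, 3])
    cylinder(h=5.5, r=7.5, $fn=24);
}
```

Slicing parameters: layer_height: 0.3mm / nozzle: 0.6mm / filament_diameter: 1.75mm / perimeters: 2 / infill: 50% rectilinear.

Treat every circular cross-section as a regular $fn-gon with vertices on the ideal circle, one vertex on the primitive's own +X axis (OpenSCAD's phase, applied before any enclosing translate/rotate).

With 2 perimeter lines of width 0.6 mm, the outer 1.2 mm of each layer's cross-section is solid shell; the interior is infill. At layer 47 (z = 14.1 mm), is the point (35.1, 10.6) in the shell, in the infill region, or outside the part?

infill

At z = 14.1 mm: the cylinder is not intersected at this z (z outside [0, 13.5]); the cube at (-2.5, 8) (footprint 29×23.5) is included at this height; the cube at (13, 8) is present — its section is the full 24×30 rectangle; Merging all regions: the regions partially overlap (shared area 317.25 mm²), so overlapping operands fuse into one piece — 1 connected region; the cylinder at (-2.5, 15.5) is absent (z outside [3, 8.5]); Taking the first minus the rest: none of the subtracted shapes is present at this height, so that combined region is unchanged — 1 connected region. Overall, the cross-section is a single solid region. The nearest boundary edge runs (37.00, 38.00)→(37.00, 8.00); distance from the point to it = 1.90 mm. The point is inside the cross-section and 1.90 mm from the nearest boundary — more than the 1.2 mm shell width (2 × 0.6), so it's in the infill interior.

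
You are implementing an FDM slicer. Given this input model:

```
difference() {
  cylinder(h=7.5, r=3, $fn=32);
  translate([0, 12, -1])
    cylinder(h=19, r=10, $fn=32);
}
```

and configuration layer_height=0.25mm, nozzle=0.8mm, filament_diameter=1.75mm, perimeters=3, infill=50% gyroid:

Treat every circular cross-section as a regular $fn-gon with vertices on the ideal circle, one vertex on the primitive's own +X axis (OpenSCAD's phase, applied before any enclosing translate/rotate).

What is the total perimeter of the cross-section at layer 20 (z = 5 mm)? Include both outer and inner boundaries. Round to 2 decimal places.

18.45 mm

At z = 5 mm: the r=3 cylinder contributes a regular 32-gon of circumradius 3 (perimeter = 2·32·3.000·sin(180°/32) = 18.82 mm); the r=10 cylinder at (0, 12) contributes a regular 32-gon of circumradius 10 (perimeter = 2·32·10.000·sin(180°/32) = 62.73 mm); Subtracting the remaining from the first: starting from the r=3 cylinder, the r=10 cylinder at (0, 12) partially overlaps it — only the 2.60 mm² overlap (of its 312.14 mm²) is removed, clipping the outline — boundary = 18.45 mm. Overall, the cross-section is a single solid region. Total boundary length (outer) = 18.45 mm.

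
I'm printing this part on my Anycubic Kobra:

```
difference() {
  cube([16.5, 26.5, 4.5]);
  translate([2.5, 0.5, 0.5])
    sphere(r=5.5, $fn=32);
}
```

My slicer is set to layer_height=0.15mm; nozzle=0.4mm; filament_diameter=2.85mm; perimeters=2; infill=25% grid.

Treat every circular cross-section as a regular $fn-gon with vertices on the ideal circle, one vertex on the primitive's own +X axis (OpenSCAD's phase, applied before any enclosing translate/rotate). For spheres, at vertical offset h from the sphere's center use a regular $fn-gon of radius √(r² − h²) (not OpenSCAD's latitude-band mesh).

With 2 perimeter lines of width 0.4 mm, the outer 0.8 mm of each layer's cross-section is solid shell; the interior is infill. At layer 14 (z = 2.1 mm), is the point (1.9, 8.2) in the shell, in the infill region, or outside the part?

At z = 2.1 mm: the cube is present — its section is the full 16.5×26.5 rectangle; the sphere at (2.5, 0.5): section is a regular 32-gon, circumradius = √(r²−h²) = √(5.5²−1.6²) = 5.262; After the difference (first − rest): starting from the 16.5×26.5 cube, the r=5.5 sphere at (2.5, 0.5) partially overlaps it — only the 38.07 mm² overlap (of its 86.43 mm²) is removed, clipping the outline — 1 connected region. Overall, the cross-section is a single solid region. The nearest boundary edge runs (0.00, 5.10)→(0.00, 26.50); distance from the point to it = 1.90 mm. The point is inside the cross-section and 1.90 mm from the nearest boundary — more than the 0.8 mm shell width (2 × 0.4), so it's in the infill interior.

infill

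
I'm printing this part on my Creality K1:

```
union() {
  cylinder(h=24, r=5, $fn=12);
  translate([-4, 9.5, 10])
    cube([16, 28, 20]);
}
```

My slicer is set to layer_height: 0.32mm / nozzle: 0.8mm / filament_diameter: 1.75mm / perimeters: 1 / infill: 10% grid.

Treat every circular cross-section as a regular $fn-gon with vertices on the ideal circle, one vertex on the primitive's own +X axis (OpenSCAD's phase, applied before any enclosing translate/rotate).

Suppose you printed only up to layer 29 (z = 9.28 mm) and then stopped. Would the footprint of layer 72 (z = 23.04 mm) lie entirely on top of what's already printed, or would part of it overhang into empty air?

Compare the two slices. At z = 9.28: the r=5 cylinder gives a regular 12-gon of circumradius 5 (constant along its height) (area = (12/2)·5.000²·sin(360°/12) = 75.00 mm²); the cube at (-4, 9.5) is not intersected at this z (z outside [10, 30]); Taking the union: only the r=5 cylinder is present, so the union is just that shape — area = 75.00 mm². At z = 23.04: the cylinder: section is a regular 12-gon, circumradius r=5 (area = (12/2)·5.000²·sin(360°/12) = 75.00 mm²); the cube at (-4, 9.5) (footprint 16×28) is included at this height (area 448.00 mm²); Combining (union): the 2 present regions are separate (no shared area or edge), so areas and boundary lengths simply add and each stays a separate island — area = 523.00 mm². Checking containment: at z = 23.04 the cross-section extends beyond the z = 9.28 cross-section by about 448.00 mm².

part overhangs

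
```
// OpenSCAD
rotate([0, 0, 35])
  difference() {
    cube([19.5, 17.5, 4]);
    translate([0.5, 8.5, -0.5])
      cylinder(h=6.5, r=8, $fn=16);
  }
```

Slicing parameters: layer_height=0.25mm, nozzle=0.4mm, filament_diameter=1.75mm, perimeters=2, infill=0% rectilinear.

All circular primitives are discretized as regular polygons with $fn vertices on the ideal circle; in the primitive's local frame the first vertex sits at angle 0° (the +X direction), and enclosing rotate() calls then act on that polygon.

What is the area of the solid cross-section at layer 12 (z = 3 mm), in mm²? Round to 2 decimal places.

235.33 mm²

At z = 3 mm: the cube (footprint 19.5×17.5) is included at this height (area 341.25 mm²); the r=8 cylinder at (0.5, 8.5) contributes a regular 16-gon of circumradius 8 (area = (16/2)·8.000²·sin(360°/16) = 195.93 mm²); Subtracting the remaining from the first: starting from the 19.5×17.5 cube (341.25 mm²), the r=8 cylinder at (0.5, 8.5) partially overlaps it — only the 105.92 mm² overlap (of its 195.93 mm²) is removed, clipping the outline — area = 235.33 mm²; (rotated 35° about Z; rotation is an isometry so areas/perimeters/island counts are preserved). Overall, the cross-section is a single solid region. Net area = 235.33 mm².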